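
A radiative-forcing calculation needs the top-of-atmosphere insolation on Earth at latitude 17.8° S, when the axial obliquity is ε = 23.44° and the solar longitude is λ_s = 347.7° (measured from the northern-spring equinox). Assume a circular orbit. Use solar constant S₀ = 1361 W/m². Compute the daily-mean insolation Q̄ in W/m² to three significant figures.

Q̄ ≈ 429 W/m²

Solar declination: sin δ = sin ε · sin λ_s = sin 23.44° × sin 347.7° = -0.08474, so δ = -4.861°.
cos H₀ = −tan(-17.8°) tan(-4.861°) = -0.0273, H₀ = 1.5981 rad.
Bracket: H₀ sin φ sin δ + cos φ cos δ sin H₀ = 1.5981×-0.30570×-0.08474 + 0.95213×0.99640×0.99963 = 0.041399 + 0.948351 = 0.989750.
Q̄ = (S₀/π) × [bracket] = (1361/π) × 0.989750 = 428.8 W/m².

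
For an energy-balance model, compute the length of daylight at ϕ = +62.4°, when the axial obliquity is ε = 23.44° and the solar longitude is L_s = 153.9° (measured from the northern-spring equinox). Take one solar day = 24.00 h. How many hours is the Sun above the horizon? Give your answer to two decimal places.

14.65 h

Solar declination: sin δ = sin ε · sin L_s = sin 23.44° × sin 153.9° = 0.17500, so δ = +10.079°.
cos h₀ = −tan ϕ · tan δ = −tan(+62.4°) × tan(+10.079°) = -0.3400, so h₀ = 1.9177 rad = 109.88°.
Daylight = 2h₀/(2π) × 24.00 h = (1.9177/π) × 24.00 = 14.65 h.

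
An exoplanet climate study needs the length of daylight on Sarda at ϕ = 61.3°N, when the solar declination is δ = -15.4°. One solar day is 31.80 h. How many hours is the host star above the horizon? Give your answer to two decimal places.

cos h₀ = −tan ϕ · tan δ = −tan(+61.3°) × tan(-15.400°) = 0.5031, so h₀ = 1.0436 rad = 59.79°.
Daylight = 2h₀/(2π) × 31.80 h = (1.0436/π) × 31.80 = 10.56 h.

10.56 h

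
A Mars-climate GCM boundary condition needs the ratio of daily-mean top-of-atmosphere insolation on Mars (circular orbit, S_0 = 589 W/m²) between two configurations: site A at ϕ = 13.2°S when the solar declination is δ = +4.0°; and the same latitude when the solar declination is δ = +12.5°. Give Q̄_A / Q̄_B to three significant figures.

— Configuration A (ϕ=-13.2°):
cos h₀ = −tan(-13.2°) tan(+4.000°) = 0.0164, h₀ = 1.5544 rad.
Bracket: h₀ sin ϕ sin δ + cos ϕ cos δ sin h₀ = 1.5544×-0.22835×0.06976 + 0.97358×0.99756×0.99987 = -0.024761 + 0.971078 = 0.946317.
Q̄ = (S_0/π) × [bracket] = (589/π) × 0.946317 = 177.42 W/m².
— Configuration B (ϕ=-13.2°):
cos h₀ = −tan(-13.2°) tan(+12.500°) = 0.0520, h₀ = 1.5188 rad.
Bracket: h₀ sin ϕ sin δ + cos ϕ cos δ sin h₀ = 1.5188×-0.22835×0.21644 + 0.97358×0.97630×0.99865 = -0.075065 + 0.949223 = 0.874158.
Q̄ = (S_0/π) × [bracket] = (589/π) × 0.874158 = 163.89 W/m².
Ratio Q̄_A / Q̄_B = 177.42 / 163.89 = 1.083.

Q̄_A / Q̄_B ≈ 1.08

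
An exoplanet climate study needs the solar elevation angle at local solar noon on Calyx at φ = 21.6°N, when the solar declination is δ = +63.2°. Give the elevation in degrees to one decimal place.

48.4°

At local noon the hour angle is zero, so the zenith angle equals |φ − δ| = |+21.6° − (+63.200°)| = 41.600°.
Elevation = 90° − 41.600° = 48.4°.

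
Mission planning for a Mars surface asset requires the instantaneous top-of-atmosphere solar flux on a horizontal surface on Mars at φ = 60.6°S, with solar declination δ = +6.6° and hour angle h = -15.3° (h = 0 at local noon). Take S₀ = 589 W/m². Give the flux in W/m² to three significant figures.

218 W/m²

cos θ_z = sin φ sin δ + cos φ cos δ cos h = -0.100135 + 0.470367 = 0.370232.
Flux = S₀ · cos θ_z = 589 × 0.370232 = 218.1 W/m².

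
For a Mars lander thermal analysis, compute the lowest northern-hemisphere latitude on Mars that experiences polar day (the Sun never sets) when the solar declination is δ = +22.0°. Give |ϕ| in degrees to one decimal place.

Polar day requires cos h₀ = −tan ϕ tan δ ≤ −1, i.e. tan ϕ tan δ ≥ 1.
The boundary is |tan ϕ| · |tan δ| = 1, so |ϕ| = 90° − |δ| = 90° − 22.0° = 68.0° in the northern hemisphere.

|ϕ| = 68.0°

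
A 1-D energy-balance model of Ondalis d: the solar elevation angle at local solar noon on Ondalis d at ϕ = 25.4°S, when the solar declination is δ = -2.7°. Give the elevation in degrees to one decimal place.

At local noon the hour angle is zero, so the zenith angle equals |ϕ − δ| = |-25.4° − (-2.700°)| = 22.700°.
Elevation = 90° − 22.700° = 67.3°.

67.3°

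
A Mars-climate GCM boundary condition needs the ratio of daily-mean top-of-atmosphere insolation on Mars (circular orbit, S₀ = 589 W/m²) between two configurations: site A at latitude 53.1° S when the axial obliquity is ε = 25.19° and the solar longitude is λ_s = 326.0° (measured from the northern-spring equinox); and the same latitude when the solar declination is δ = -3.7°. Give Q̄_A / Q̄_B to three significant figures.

Q̄_A / Q̄_B ≈ 1.34

— Configuration A (φ=-53.1°):
Solar declination: sin δ = sin ε · sin λ_s = sin 25.19° × sin 326.0° = -0.23800, so δ = -13.769°.
cos H₀ = −tan(-53.1°) tan(-13.769°) = -0.3264, H₀ = 1.9033 rad.
Bracket: H₀ sin φ sin δ + cos φ cos δ sin H₀ = 1.9033×-0.79968×-0.23800 + 0.60042×0.97126×0.94524 = 0.362243 + 0.551230 = 0.913473.
Q̄ = (S₀/π) × [bracket] = (589/π) × 0.913473 = 171.26 W/m².
— Configuration B (φ=-53.1°):
cos H₀ = −tan(-53.1°) tan(-3.700°) = -0.0861, H₀ = 1.6570 rad.
Bracket: H₀ sin φ sin δ + cos φ cos δ sin H₀ = 1.6570×-0.79968×-0.06453 + 0.60042×0.99792×0.99628 = 0.085507 + 0.596942 = 0.682449.
Q̄ = (S₀/π) × [bracket] = (589/π) × 0.682449 = 127.95 W/m².
Ratio Q̄_A / Q̄_B = 171.26 / 127.95 = 1.338.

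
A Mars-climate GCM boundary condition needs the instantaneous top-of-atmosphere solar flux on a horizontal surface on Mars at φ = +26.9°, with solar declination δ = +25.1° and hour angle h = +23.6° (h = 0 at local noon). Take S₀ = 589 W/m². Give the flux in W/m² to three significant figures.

549 W/m²

cos θ_z = sin φ sin δ + cos φ cos δ cos h = 0.191923 + 0.740040 = 0.931963.
Flux = S₀ · cos θ_z = 589 × 0.931963 = 548.9 W/m².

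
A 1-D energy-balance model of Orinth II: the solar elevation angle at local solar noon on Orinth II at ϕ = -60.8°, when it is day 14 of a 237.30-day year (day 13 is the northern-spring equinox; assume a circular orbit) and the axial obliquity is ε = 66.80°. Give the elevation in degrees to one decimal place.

Solar longitude: L_s = 360° × (14 − 13)/237.30 = 1.517°.
sin δ = sin 66.80° × sin 1.517° = 0.02433, so δ = +1.394°.
At local noon the hour angle is zero, so the zenith angle equals |ϕ − δ| = |-60.8° − (+1.394°)| = 62.194°.
Elevation = 90° − 62.194° = 27.8°.

27.8°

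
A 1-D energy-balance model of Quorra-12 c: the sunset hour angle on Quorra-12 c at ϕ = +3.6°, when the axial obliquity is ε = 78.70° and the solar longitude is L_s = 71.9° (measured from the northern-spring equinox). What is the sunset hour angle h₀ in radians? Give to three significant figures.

Solar declination: sin δ = sin ε · sin L_s = sin 78.70° × sin 71.9° = 0.93209, so δ = +68.763°.
cos h₀ = −tan ϕ · tan δ = −tan(+3.6°) × tan(+68.763°) = -0.1619, so h₀ = 1.7334 rad = 99.32°.

h₀ = 1.73 rad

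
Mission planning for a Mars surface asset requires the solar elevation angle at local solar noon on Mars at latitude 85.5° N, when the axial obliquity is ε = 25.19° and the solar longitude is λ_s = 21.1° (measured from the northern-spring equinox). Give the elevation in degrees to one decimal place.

13.3°

Solar declination: sin δ = sin ε · sin λ_s = sin 25.19° × sin 21.1° = 0.15322, so δ = +8.814°.
At local noon the hour angle is zero, so the zenith angle equals |φ − δ| = |+85.5° − (+8.814°)| = 76.686°.
Elevation = 90° − 76.686° = 13.3°.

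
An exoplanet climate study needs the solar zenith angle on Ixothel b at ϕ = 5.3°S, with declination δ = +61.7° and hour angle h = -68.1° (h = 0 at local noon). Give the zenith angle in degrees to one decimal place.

θ_z = 84.6°

cos θ_z = sin ϕ sin δ + cos ϕ cos δ cos h = -0.081330 + 0.176073 = 0.094743.
θ_z = arccos(0.094743) = 84.6°.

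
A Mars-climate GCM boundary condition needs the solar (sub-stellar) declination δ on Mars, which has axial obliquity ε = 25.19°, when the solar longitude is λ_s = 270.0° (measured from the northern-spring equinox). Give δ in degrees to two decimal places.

δ = -25.19°

sin δ = sin ε · sin λ_s = sin 25.19° × sin 270.0° = -0.425621.
δ = arcsin(-0.425621) = -25.19°.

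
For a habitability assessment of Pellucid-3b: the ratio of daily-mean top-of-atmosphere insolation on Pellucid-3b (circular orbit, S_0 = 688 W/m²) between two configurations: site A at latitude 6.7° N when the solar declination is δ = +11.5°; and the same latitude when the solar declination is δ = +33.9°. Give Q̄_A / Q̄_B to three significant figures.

— Configuration A (ϕ=+6.7°):
cos h₀ = −tan(+6.7°) tan(+11.500°) = -0.0239, h₀ = 1.5947 rad.
Bracket: h₀ sin ϕ sin δ + cos ϕ cos δ sin h₀ = 1.5947×0.11667×0.19937 + 0.99317×0.97992×0.99971 = 0.037094 + 0.972945 = 1.010039.
Q̄ = (S_0/π) × [bracket] = (688/π) × 1.010039 = 221.20 W/m².
— Configuration B (ϕ=+6.7°):
cos h₀ = −tan(+6.7°) tan(+33.900°) = -0.0789, h₀ = 1.6498 rad.
Bracket: h₀ sin ϕ sin δ + cos ϕ cos δ sin h₀ = 1.6498×0.11667×0.55775 + 0.99317×0.83001×0.99688 = 0.107357 + 0.821769 = 0.929126.
Q̄ = (S_0/π) × [bracket] = (688/π) × 0.929126 = 203.48 W/m².
Ratio Q̄_A / Q̄_B = 221.20 / 203.48 = 1.087.

Q̄_A / Q̄_B ≈ 1.09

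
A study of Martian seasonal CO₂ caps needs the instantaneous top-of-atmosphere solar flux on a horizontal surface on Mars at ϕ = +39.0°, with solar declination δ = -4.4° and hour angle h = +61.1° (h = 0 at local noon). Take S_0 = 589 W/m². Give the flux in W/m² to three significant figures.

192 W/m²

cos θ_z = sin ϕ sin δ + cos ϕ cos δ cos h = -0.048281 + 0.374474 = 0.326193.
Flux = S_0 · cos θ_z = 589 × 0.326193 = 192.1 W/m².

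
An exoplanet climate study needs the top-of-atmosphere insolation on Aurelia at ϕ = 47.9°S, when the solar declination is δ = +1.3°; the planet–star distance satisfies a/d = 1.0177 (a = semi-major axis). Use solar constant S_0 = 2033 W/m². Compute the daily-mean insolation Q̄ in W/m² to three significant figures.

Q̄ ≈ 432 W/m²

cos h₀ = −tan(-47.9°) tan(+1.300°) = 0.0251, h₀ = 1.5457 rad.
Bracket: h₀ sin ϕ sin δ + cos ϕ cos δ sin h₀ = 1.5457×-0.74198×0.02269 + 0.67043×0.99974×0.99968 = -0.026023 + 0.670041 = 0.644018.
Inverse-square distance factor (a/d)² = 1.0177² = 1.035713.
Q̄ = (S_0/π) × 1.035713 × [bracket] = (2033/π) × 1.035713 × 0.644018 = 431.6 W/m².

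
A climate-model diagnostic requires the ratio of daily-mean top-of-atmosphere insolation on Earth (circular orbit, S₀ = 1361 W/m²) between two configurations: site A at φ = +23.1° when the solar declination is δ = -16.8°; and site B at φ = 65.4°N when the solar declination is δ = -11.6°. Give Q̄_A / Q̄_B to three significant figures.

Q̄_A / Q̄_B ≈ 4.37

— Configuration A (φ=+23.1°):
cos H₀ = −tan(+23.1°) tan(-16.800°) = 0.1288, H₀ = 1.4417 rad.
Bracket: H₀ sin φ sin δ + cos φ cos δ sin H₀ = 1.4417×0.39234×-0.28903 + 0.91982×0.95732×0.99167 = -0.163486 + 0.873227 = 0.709741.
Q̄ = (S₀/π) × [bracket] = (1361/π) × 0.709741 = 307.47 W/m².
— Configuration B (φ=+65.4°):
cos H₀ = −tan(+65.4°) tan(-11.600°) = 0.4483, H₀ = 1.1059 rad.
Bracket: H₀ sin φ sin δ + cos φ cos δ sin H₀ = 1.1059×0.90924×-0.20108 + 0.41628×0.97958×0.89386 = -0.202192 + 0.364498 = 0.162306.
Q̄ = (S₀/π) × [bracket] = (1361/π) × 0.162306 = 70.314 W/m².
Ratio Q̄_A / Q̄_B = 307.47 / 70.314 = 4.373.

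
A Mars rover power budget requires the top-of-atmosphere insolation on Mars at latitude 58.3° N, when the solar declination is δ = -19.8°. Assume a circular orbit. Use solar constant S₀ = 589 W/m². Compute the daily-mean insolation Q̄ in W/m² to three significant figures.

cos H₀ = −tan(+58.3°) tan(-19.800°) = 0.5829, H₀ = 0.9485 rad.
Bracket: H₀ sin φ sin δ + cos φ cos δ sin H₀ = 0.9485×0.85081×-0.33874 + 0.52547×0.94088×0.81253 = -0.273361 + 0.401718 = 0.128357.
Q̄ = (S₀/π) × [bracket] = (589/π) × 0.128357 = 24.06 W/m².

Q̄ ≈ 24.1 W/m²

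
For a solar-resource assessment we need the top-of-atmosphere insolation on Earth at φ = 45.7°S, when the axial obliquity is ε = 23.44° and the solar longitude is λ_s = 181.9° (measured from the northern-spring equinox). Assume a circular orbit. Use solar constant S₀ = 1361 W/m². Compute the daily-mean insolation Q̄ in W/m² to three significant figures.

Solar declination: sin δ = sin ε · sin λ_s = sin 23.44° × sin 181.9° = -0.01319, so δ = -0.756°.
cos H₀ = −tan(-45.7°) tan(-0.756°) = -0.0135, H₀ = 1.5843 rad.
Bracket: H₀ sin φ sin δ + cos φ cos δ sin H₀ = 1.5843×-0.71569×-0.01319 + 0.69842×0.99991×0.99991 = 0.014956 + 0.698294 = 0.713250.
Q̄ = (S₀/π) × [bracket] = (1361/π) × 0.713250 = 309.0 W/m².

Q̄ ≈ 309 W/m²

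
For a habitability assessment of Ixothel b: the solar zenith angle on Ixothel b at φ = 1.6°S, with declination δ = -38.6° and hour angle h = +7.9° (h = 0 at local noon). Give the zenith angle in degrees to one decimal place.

cos θ_z = sin φ sin δ + cos φ cos δ cos h = 0.017420 + 0.773802 = 0.791222.
θ_z = arccos(0.791222) = 37.7°.

θ_z = 37.7°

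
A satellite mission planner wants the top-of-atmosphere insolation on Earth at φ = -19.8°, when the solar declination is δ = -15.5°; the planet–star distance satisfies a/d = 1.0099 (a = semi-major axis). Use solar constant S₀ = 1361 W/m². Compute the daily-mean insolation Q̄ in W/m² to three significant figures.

Q̄ ≈ 465 W/m²

cos H₀ = −tan(-19.8°) tan(-15.500°) = -0.0998, H₀ = 1.6708 rad.
Bracket: H₀ sin φ sin δ + cos φ cos δ sin H₀ = 1.6708×-0.33874×-0.26724 + 0.94088×0.96363×0.99500 = 0.151249 + 0.902127 = 1.053376.
Inverse-square distance factor (a/d)² = 1.0099² = 1.019898.
Q̄ = (S₀/π) × 1.019898 × [bracket] = (1361/π) × 1.019898 × 1.053376 = 465.4 W/m².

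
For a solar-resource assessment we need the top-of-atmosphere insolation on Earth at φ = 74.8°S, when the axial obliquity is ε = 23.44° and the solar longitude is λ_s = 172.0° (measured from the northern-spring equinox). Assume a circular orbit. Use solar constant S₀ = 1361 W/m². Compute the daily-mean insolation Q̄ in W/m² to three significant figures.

Solar declination: sin δ = sin ε · sin λ_s = sin 23.44° × sin 172.0° = 0.05536, so δ = +3.174°.
cos H₀ = −tan(-74.8°) tan(+3.174°) = 0.2041, H₀ = 1.3653 rad.
Bracket: H₀ sin φ sin δ + cos φ cos δ sin H₀ = 1.3653×-0.96502×0.05536 + 0.26219×0.99847×0.97895 = -0.072939 + 0.256278 = 0.183339.
Q̄ = (S₀/π) × [bracket] = (1361/π) × 0.183339 = 79.43 W/m².

Q̄ ≈ 79.4 W/m²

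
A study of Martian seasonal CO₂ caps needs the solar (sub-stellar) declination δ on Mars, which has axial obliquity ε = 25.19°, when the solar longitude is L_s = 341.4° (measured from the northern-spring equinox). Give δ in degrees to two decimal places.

sin δ = sin ε · sin L_s = sin 25.19° × sin 341.4° = -0.135756.
δ = arcsin(-0.135756) = -7.80°.

δ = -7.80°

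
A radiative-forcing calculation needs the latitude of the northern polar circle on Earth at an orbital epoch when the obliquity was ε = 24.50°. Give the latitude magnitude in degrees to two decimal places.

The polar circle is the lowest latitude that experiences at least one full rotation of continuous daylight at the northern-summer solstice; it lies at |ϕ| = 90° − ε = 90° − 24.50° = 65.50°.

65.50°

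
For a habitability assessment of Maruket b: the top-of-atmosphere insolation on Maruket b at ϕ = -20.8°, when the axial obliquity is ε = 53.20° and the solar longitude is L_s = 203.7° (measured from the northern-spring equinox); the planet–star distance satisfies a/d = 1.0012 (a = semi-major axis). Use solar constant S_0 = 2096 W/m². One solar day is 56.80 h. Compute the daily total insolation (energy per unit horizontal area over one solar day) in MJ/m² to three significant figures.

147 MJ/m²

Solar declination: sin δ = sin ε · sin L_s = sin 53.20° × sin 203.7° = -0.32185, so δ = -18.775°.
cos h₀ = −tan(-20.8°) tan(-18.775°) = -0.1291, h₀ = 1.7003 rad.
Bracket: h₀ sin ϕ sin δ + cos ϕ cos δ sin h₀ = 1.7003×-0.35511×-0.32185 + 0.93483×0.94679×0.99163 = 0.194331 + 0.877680 = 1.072011.
Inverse-square distance factor (a/d)² = 1.0012² = 1.002401.
Q̄ = (S_0/π) × 1.002401 × [bracket] = (2096/π) × 1.002401 × 1.072011 = 716.94 W/m².
Daily total = Q̄ × 56.80 h × 3600 s/h = 716.94 × 56.80 × 3600 / 10⁶ = 146.6 MJ/m².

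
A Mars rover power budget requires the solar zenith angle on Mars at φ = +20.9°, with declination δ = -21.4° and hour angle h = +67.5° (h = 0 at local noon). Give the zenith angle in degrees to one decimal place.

cos θ_z = sin φ sin δ + cos φ cos δ cos h = -0.130165 + 0.332857 = 0.202692.
θ_z = arccos(0.202692) = 78.3°.

θ_z = 78.3°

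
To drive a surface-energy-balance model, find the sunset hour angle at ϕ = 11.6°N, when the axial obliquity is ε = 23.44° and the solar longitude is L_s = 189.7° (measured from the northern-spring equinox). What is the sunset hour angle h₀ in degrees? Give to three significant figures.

Solar declination: sin δ = sin ε · sin L_s = sin 23.44° × sin 189.7° = -0.06702, so δ = -3.843°.
cos h₀ = −tan ϕ · tan δ = −tan(+11.6°) × tan(-3.843°) = 0.0138, so h₀ = 1.5570 rad = 89.21°.

h₀ = 89.2°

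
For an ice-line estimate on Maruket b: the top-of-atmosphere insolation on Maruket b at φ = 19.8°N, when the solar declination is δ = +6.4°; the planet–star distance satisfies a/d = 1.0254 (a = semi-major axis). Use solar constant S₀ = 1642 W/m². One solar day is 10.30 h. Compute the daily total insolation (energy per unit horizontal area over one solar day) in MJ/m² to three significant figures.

20.3 MJ/m²

cos H₀ = −tan(+19.8°) tan(+6.400°) = -0.0404, H₀ = 1.6112 rad.
Bracket: H₀ sin φ sin δ + cos φ cos δ sin H₀ = 1.6112×0.33874×0.11147 + 0.94088×0.99377×0.99918 = 0.060838 + 0.934252 = 0.995090.
Inverse-square distance factor (a/d)² = 1.0254² = 1.051445.
Q̄ = (S₀/π) × 1.051445 × [bracket] = (1642/π) × 1.051445 × 0.995090 = 546.86 W/m².
Daily total = Q̄ × 10.30 h × 3600 s/h = 546.86 × 10.30 × 3600 / 10⁶ = 20.28 MJ/m².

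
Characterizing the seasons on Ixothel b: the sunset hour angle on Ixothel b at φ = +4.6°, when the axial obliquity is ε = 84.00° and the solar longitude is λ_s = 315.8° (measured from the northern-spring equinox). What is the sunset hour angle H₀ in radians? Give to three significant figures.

Solar declination: sin δ = sin ε · sin λ_s = sin 84.00° × sin 315.8° = -0.69335, so δ = -43.896°.
cos H₀ = −tan φ · tan δ = −tan(+4.6°) × tan(-43.896°) = 0.0774, so H₀ = 1.4933 rad = 85.56°.

H₀ = 1.49 rad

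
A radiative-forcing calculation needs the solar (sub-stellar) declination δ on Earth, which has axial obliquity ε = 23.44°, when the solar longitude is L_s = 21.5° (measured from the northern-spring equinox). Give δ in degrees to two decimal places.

δ = +8.38°

sin δ = sin ε · sin L_s = sin 23.44° × sin 21.5° = 0.145790.
δ = arcsin(0.145790) = +8.38°.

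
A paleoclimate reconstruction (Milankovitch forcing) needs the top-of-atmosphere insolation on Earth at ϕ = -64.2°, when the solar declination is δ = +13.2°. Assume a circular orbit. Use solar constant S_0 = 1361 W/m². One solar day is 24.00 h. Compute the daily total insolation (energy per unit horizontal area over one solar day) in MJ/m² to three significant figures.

5.68 MJ/m²

cos h₀ = −tan(-64.2°) tan(+13.200°) = 0.4852, h₀ = 1.0642 rad.
Bracket: h₀ sin ϕ sin δ + cos ϕ cos δ sin h₀ = 1.0642×-0.90032×0.22835 + 0.43523×0.97358×0.87441 = -0.218787 + 0.370515 = 0.151728.
Q̄ = (S_0/π) × [bracket] = (1361/π) × 0.151728 = 65.732 W/m².
Daily total = Q̄ × 24.00 h × 3600 s/h = 65.732 × 24.00 × 3600 / 10⁶ = 5.679 MJ/m².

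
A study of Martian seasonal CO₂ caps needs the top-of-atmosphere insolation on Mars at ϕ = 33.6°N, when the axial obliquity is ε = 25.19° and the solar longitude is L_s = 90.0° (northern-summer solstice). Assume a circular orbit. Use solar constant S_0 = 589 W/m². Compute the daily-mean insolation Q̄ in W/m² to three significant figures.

Solar declination: sin δ = sin ε · sin L_s = sin 25.19° × sin 90.0° = 0.42562, so δ = +25.190°.
cos h₀ = −tan(+33.6°) tan(+25.190°) = -0.3125, h₀ = 1.8886 rad.
Bracket: h₀ sin ϕ sin δ + cos ϕ cos δ sin h₀ = 1.8886×0.55339×0.42562 + 0.83292×0.90490×0.94992 = 0.444829 + 0.715964 = 1.160793.
Q̄ = (S_0/π) × [bracket] = (589/π) × 1.160793 = 217.6 W/m².

Q̄ ≈ 218 W/m²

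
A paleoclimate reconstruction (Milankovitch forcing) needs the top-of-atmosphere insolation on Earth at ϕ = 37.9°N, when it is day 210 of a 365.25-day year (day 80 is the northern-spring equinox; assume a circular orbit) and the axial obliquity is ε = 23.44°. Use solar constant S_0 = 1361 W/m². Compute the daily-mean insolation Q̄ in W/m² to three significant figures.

Solar longitude: L_s = 360° × (210 − 80)/365.25 = 128.131°.
sin δ = sin 23.44° × sin 128.131° = 0.31290, so δ = +18.234°.
cos h₀ = −tan(+37.9°) tan(+18.234°) = -0.2565, h₀ = 1.8302 rad.
Bracket: h₀ sin ϕ sin δ + cos ϕ cos δ sin h₀ = 1.8302×0.61429×0.31290 + 0.78908×0.94979×0.96655 = 0.351785 + 0.724391 = 1.076176.
Q̄ = (S_0/π) × [bracket] = (1361/π) × 1.076176 = 466.2 W/m².

Q̄ ≈ 466 W/m²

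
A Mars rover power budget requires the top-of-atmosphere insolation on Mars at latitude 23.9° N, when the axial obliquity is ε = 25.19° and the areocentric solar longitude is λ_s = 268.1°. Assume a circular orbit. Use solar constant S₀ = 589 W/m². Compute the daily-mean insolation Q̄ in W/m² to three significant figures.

sin δ = sin 25.19° × sin 268.1° = -0.42539, so δ = -25.175°.
cos H₀ = −tan(+23.9°) tan(-25.175°) = 0.2083, H₀ = 1.3610 rad.
Bracket: H₀ sin φ sin δ + cos φ cos δ sin H₀ = 1.3610×0.40514×-0.42539 + 0.91425×0.90501×0.97807 = -0.234558 + 0.809260 = 0.574702.
Q̄ = (S₀/π) × [bracket] = (589/π) × 0.574702 = 107.7 W/m².

Q̄ ≈ 108 W/m²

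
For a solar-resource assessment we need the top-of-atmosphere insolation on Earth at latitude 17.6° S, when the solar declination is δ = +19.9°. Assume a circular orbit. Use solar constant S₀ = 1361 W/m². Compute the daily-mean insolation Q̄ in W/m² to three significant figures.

Q̄ ≈ 321 W/m²

cos H₀ = −tan(-17.6°) tan(+19.900°) = 0.1148, H₀ = 1.4557 rad.
Bracket: H₀ sin φ sin δ + cos φ cos δ sin H₀ = 1.4557×-0.30237×0.34038 + 0.95319×0.94029×0.99338 = -0.149822 + 0.890342 = 0.740520.
Q̄ = (S₀/π) × [bracket] = (1361/π) × 0.740520 = 320.8 W/m².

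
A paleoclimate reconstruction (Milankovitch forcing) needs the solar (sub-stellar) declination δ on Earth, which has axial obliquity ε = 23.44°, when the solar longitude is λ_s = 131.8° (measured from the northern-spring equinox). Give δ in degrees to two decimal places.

sin δ = sin ε · sin λ_s = sin 23.44° × sin 131.8° = 0.296542.
δ = arcsin(0.296542) = +17.25°.

δ = +17.25°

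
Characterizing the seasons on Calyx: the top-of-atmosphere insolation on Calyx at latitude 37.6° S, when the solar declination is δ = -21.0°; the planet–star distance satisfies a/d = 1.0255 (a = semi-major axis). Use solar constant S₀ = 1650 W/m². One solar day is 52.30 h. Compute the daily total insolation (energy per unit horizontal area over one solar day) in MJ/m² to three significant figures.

cos H₀ = −tan(-37.6°) tan(-21.000°) = -0.2956, H₀ = 1.8709 rad.
Bracket: H₀ sin φ sin δ + cos φ cos δ sin H₀ = 1.8709×-0.61015×-0.35837 + 0.79229×0.93358×0.95531 = 0.409090 + 0.706610 = 1.115700.
Inverse-square distance factor (a/d)² = 1.0255² = 1.051650.
Q̄ = (S₀/π) × 1.051650 × [bracket] = (1650/π) × 1.051650 × 1.115700 = 616.24 W/m².
Daily total = Q̄ × 52.30 h × 3600 s/h = 616.24 × 52.30 × 3600 / 10⁶ = 116.0 MJ/m².

116 MJ/m²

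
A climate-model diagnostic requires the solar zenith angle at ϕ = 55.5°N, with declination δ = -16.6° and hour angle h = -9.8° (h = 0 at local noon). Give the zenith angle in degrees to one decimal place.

cos θ_z = sin ϕ sin δ + cos ϕ cos δ cos h = -0.235443 + 0.534879 = 0.299436.
θ_z = arccos(0.299436) = 72.6°.

θ_z = 72.6°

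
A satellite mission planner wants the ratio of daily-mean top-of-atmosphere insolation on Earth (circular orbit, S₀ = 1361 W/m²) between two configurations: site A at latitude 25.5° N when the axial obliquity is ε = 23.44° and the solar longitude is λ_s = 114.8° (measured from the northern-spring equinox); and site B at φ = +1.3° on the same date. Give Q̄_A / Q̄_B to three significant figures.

Q̄_A / Q̄_B ≈ 1.16

— Configuration A (φ=+25.5°):
Solar declination: sin δ = sin ε · sin λ_s = sin 23.44° × sin 114.8° = 0.36110, so δ = +21.168°.
cos H₀ = −tan(+25.5°) tan(+21.168°) = -0.1847, H₀ = 1.7566 rad.
Bracket: H₀ sin φ sin δ + cos φ cos δ sin H₀ = 1.7566×0.43051×0.36110 + 0.90259×0.93253×0.98279 = 0.273076 + 0.827207 = 1.100283.
Q̄ = (S₀/π) × [bracket] = (1361/π) × 1.100283 = 476.66 W/m².
— Configuration B (φ=+1.3°):
cos H₀ = −tan(+1.3°) tan(+21.168°) = -0.0088, H₀ = 1.5796 rad.
Bracket: H₀ sin φ sin δ + cos φ cos δ sin H₀ = 1.5796×0.02269×0.36110 + 0.99974×0.93253×0.99996 = 0.012942 + 0.932250 = 0.945192.
Q̄ = (S₀/π) × [bracket] = (1361/π) × 0.945192 = 409.48 W/m².
Ratio Q̄_A / Q̄_B = 476.66 / 409.48 = 1.164.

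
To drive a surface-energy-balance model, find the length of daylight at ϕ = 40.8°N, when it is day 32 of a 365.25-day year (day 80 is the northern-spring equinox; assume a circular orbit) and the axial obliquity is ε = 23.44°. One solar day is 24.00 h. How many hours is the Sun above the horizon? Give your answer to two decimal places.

9.96 h

Solar longitude: L_s = 360° × (32 − 80)/365.25 = -47.310°, i.e. -47.310° + 360° = 312.690°.
sin δ = sin 23.44° × sin 312.690° = -0.29239, so δ = -17.001°.
cos h₀ = −tan ϕ · tan δ = −tan(+40.8°) × tan(-17.001°) = 0.2639, so h₀ = 1.3037 rad = 74.70°.
Daylight = 2h₀/(2π) × 24.00 h = (1.3037/π) × 24.00 = 9.96 h.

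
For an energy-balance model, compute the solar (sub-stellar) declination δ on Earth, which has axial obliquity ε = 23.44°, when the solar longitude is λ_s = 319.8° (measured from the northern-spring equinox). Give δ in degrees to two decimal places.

δ = -14.88°

sin δ = sin ε · sin λ_s = sin 23.44° × sin 319.8° = -0.256756.
δ = arcsin(-0.256756) = -14.88°.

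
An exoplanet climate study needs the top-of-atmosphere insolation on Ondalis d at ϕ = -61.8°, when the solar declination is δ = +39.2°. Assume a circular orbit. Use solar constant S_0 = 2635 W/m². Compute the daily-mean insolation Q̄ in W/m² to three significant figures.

cos h₀ = −tan(-61.8°) tan(+39.200°) = 1.5211 ≥ 1 ⇒ polar night, h₀ = 0 and Q̄ = 0.

Q̄ ≈ 0.00 W/m²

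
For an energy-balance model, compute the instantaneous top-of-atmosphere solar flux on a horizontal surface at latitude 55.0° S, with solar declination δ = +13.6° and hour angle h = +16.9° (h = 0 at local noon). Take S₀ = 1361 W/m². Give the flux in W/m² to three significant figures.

cos θ_z = sin φ sin δ + cos φ cos δ cos h = -0.192617 + 0.533418 = 0.340801.
Flux = S₀ · cos θ_z = 1361 × 0.340801 = 463.8 W/m².

464 W/m²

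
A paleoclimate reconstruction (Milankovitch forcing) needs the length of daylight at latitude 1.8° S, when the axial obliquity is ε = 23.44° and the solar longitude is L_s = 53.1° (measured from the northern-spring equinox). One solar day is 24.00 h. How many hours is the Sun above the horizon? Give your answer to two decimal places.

Solar declination: sin δ = sin ε · sin L_s = sin 23.44° × sin 53.1° = 0.31811, so δ = +18.548°.
cos h₀ = −tan ϕ · tan δ = −tan(-1.8°) × tan(+18.548°) = 0.0105, so h₀ = 1.5603 rad = 89.40°.
Daylight = 2h₀/(2π) × 24.00 h = (1.5603/π) × 24.00 = 11.92 h.

11.92 h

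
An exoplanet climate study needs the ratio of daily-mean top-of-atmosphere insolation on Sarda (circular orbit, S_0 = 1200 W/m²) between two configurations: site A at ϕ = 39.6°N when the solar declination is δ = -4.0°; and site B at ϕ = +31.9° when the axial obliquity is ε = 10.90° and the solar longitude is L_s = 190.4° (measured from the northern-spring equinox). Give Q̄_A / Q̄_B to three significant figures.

— Configuration A (ϕ=+39.6°):
cos h₀ = −tan(+39.6°) tan(-4.000°) = 0.0578, h₀ = 1.5129 rad.
Bracket: h₀ sin ϕ sin δ + cos ϕ cos δ sin h₀ = 1.5129×0.63742×-0.06976 + 0.77051×0.99756×0.99833 = -0.067273 + 0.767346 = 0.700073.
Q̄ = (S_0/π) × [bracket] = (1200/π) × 0.700073 = 267.41 W/m².
— Configuration B (ϕ=+31.9°):
Solar declination: sin δ = sin ε · sin L_s = sin 10.90° × sin 190.4° = -0.03414, so δ = -1.956°.
cos h₀ = −tan(+31.9°) tan(-1.956°) = 0.0213, h₀ = 1.5495 rad.
Bracket: h₀ sin ϕ sin δ + cos ϕ cos δ sin h₀ = 1.5495×0.52844×-0.03414 + 0.84897×0.99942×0.99977 = -0.027954 + 0.848282 = 0.820328.
Q̄ = (S_0/π) × [bracket] = (1200/π) × 0.820328 = 313.34 W/m².
Ratio Q̄_A / Q̄_B = 267.41 / 313.34 = 0.8534.

Q̄_A / Q̄_B ≈ 0.853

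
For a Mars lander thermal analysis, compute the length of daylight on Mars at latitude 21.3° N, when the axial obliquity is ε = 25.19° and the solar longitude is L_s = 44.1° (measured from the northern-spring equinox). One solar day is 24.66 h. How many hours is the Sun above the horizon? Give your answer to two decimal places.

13.28 h

Solar declination: sin δ = sin ε · sin L_s = sin 25.19° × sin 44.1° = 0.29620, so δ = +17.229°.
cos h₀ = −tan ϕ · tan δ = −tan(+21.3°) × tan(+17.229°) = -0.1209, so h₀ = 1.6920 rad = 96.94°.
Daylight = 2h₀/(2π) × 24.66 h = (1.6920/π) × 24.66 = 13.28 h.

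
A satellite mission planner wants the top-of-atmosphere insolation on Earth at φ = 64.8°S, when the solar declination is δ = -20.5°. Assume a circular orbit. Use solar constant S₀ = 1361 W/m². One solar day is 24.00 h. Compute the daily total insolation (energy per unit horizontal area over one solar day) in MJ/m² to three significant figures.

38.6 MJ/m²

cos H₀ = −tan(-64.8°) tan(-20.500°) = -0.7945, H₀ = 2.4891 rad.
Bracket: H₀ sin φ sin δ + cos φ cos δ sin H₀ = 2.4891×-0.90483×-0.35021 + 0.42578×0.93667×0.60720 = 0.788747 + 0.242161 = 1.030908.
Q̄ = (S₀/π) × [bracket] = (1361/π) × 1.030908 = 446.61 W/m².
Daily total = Q̄ × 24.00 h × 3600 s/h = 446.61 × 24.00 × 3600 / 10⁶ = 38.59 MJ/m².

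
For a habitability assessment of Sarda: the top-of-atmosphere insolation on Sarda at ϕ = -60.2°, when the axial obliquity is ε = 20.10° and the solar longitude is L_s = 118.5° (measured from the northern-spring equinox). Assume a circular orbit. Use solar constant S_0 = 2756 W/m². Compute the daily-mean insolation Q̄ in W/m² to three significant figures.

Q̄ ≈ 120 W/m²

Solar declination: sin δ = sin ε · sin L_s = sin 20.10° × sin 118.5° = 0.30201, so δ = +17.579°.
cos h₀ = −tan(-60.2°) tan(+17.579°) = 0.5532, h₀ = 0.9846 rad.
Bracket: h₀ sin ϕ sin δ + cos ϕ cos δ sin h₀ = 0.9846×-0.86777×0.30201 + 0.49697×0.95330×0.83306 = -0.258039 + 0.394672 = 0.136633.
Q̄ = (S_0/π) × [bracket] = (2756/π) × 0.136633 = 119.9 W/m².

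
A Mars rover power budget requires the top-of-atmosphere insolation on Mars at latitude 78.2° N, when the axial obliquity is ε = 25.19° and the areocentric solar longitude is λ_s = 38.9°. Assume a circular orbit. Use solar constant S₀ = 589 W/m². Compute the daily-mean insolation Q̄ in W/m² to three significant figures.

sin δ = sin 25.19° × sin 38.9° = 0.26727, so δ = +15.502°.
cos H₀ = −tan(+78.2°) tan(+15.502°) = -1.3277 ≤ −1 ⇒ polar day, H₀ = π.
Bracket: H₀ sin φ sin δ + cos φ cos δ sin H₀ = 3.1416×0.97887×0.26727 + 0.20450×0.96362×0.00000 = 0.821914 + 0.000000 = 0.821914.
Q̄ = (S₀/π) × [bracket] = (589/π) × 0.821914 = 154.1 W/m².

Q̄ ≈ 154 W/m²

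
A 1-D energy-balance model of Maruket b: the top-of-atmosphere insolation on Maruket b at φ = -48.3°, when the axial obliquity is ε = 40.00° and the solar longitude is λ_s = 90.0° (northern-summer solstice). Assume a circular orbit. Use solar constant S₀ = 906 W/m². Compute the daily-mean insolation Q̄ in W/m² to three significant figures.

Q̄ ≈ 1.95 W/m²

Solar declination: sin δ = sin ε · sin λ_s = sin 40.00° × sin 90.0° = 0.64279, so δ = +40.000°.
cos H₀ = −tan(-48.3°) tan(+40.000°) = 0.9418, H₀ = 0.3429 rad.
Bracket: H₀ sin φ sin δ + cos φ cos δ sin H₀ = 0.3429×-0.74664×0.64279 + 0.66523×0.76604×0.33622 = -0.164569 + 0.171335 = 0.006766.
Q̄ = (S₀/π) × [bracket] = (906/π) × 0.006766 = 1.951 W/m².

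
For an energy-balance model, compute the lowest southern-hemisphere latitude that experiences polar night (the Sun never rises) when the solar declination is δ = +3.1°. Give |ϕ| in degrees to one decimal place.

Polar night requires cos h₀ = −tan ϕ tan δ ≥ 1, i.e. tan ϕ tan δ ≤ −1.
The boundary is |tan ϕ| · |tan δ| = 1, so |ϕ| = 90° − |δ| = 90° − 3.1° = 86.9° in the southern hemisphere.

|ϕ| = 86.9°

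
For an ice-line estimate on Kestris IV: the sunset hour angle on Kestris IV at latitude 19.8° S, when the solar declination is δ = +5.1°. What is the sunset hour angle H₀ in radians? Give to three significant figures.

cos H₀ = −tan φ · tan δ = −tan(-19.8°) × tan(+5.100°) = 0.0321, so H₀ = 1.5387 rad = 88.16°.

H₀ = 1.54 rad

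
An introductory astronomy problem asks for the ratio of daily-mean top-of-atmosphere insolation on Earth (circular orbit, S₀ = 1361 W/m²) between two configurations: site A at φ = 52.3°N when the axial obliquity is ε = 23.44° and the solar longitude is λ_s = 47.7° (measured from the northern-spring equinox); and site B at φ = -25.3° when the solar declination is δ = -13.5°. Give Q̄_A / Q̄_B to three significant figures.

— Configuration A (φ=+52.3°):
Solar declination: sin δ = sin ε · sin λ_s = sin 23.44° × sin 47.7° = 0.29422, so δ = +17.111°.
cos H₀ = −tan(+52.3°) tan(+17.111°) = -0.3983, H₀ = 1.9805 rad.
Bracket: H₀ sin φ sin δ + cos φ cos δ sin H₀ = 1.9805×0.79122×0.29422 + 0.61153×0.95574×0.91725 = 0.461046 + 0.536099 = 0.997145.
Q̄ = (S₀/π) × [bracket] = (1361/π) × 0.997145 = 431.98 W/m².
— Configuration B (φ=-25.3°):
cos H₀ = −tan(-25.3°) tan(-13.500°) = -0.1135, H₀ = 1.6845 rad.
Bracket: H₀ sin φ sin δ + cos φ cos δ sin H₀ = 1.6845×-0.42736×-0.23345 + 0.90408×0.97237×0.99354 = 0.168058 + 0.873421 = 1.041479.
Q̄ = (S₀/π) × [bracket] = (1361/π) × 1.041479 = 451.19 W/m².
Ratio Q̄_A / Q̄_B = 431.98 / 451.19 = 0.9574.

Q̄_A / Q̄_B ≈ 0.957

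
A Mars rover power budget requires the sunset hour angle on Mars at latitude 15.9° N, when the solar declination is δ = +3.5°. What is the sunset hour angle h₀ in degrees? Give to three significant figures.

cos h₀ = −tan ϕ · tan δ = −tan(+15.9°) × tan(+3.500°) = -0.0174, so h₀ = 1.5882 rad = 91.00°.

h₀ = 91.0°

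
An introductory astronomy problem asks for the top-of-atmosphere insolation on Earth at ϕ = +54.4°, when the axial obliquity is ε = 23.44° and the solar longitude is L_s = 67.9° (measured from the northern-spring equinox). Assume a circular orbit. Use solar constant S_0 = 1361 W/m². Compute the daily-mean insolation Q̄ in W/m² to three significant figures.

Solar declination: sin δ = sin ε · sin L_s = sin 23.44° × sin 67.9° = 0.36856, so δ = +21.627°.
cos h₀ = −tan(+54.4°) tan(+21.627°) = -0.5538, h₀ = 2.1577 rad.
Bracket: h₀ sin ϕ sin δ + cos ϕ cos δ sin h₀ = 2.1577×0.81310×0.36856 + 0.58212×0.92960×0.83266 = 0.646611 + 0.450585 = 1.097196.
Q̄ = (S_0/π) × [bracket] = (1361/π) × 1.097196 = 475.3 W/m².

Q̄ ≈ 475 W/m²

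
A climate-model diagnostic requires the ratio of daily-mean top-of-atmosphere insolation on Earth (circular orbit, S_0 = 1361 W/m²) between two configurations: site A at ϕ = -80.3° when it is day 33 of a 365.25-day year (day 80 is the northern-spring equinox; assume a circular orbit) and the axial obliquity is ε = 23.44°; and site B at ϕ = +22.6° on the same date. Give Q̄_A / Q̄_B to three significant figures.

Q̄_A / Q̄_B ≈ 1.24

— Configuration A (ϕ=-80.3°):
Solar longitude: L_s = 360° × (33 − 80)/365.25 = -46.324°, i.e. -46.324° + 360° = 313.676°.
sin δ = sin 23.44° × sin 313.676° = -0.28771, so δ = -16.721°.
cos h₀ = −tan(-80.3°) tan(-16.721°) = -1.7575 ≤ −1 ⇒ polar day, h₀ = π.
Bracket: h₀ sin ϕ sin δ + cos ϕ cos δ sin h₀ = 3.1416×-0.98570×-0.28771 + 0.16849×0.95772×0.00000 = 0.890944 + 0.000000 = 0.890944.
Q̄ = (S_0/π) × [bracket] = (1361/π) × 0.890944 = 385.97 W/m².
— Configuration B (ϕ=+22.6°):
cos h₀ = −tan(+22.6°) tan(-16.721°) = 0.1250, h₀ = 1.4454 rad.
Bracket: h₀ sin ϕ sin δ + cos ϕ cos δ sin h₀ = 1.4454×0.38430×-0.28771 + 0.92321×0.95772×0.99215 = -0.159813 + 0.877236 = 0.717423.
Q̄ = (S_0/π) × [bracket] = (1361/π) × 0.717423 = 310.80 W/m².
Ratio Q̄_A / Q̄_B = 385.97 / 310.80 = 1.242.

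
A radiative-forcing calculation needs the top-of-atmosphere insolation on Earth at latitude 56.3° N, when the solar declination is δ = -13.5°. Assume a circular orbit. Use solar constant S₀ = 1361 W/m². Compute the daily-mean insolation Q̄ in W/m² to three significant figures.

Q̄ ≈ 117 W/m²

cos H₀ = −tan(+56.3°) tan(-13.500°) = 0.3600, H₀ = 1.2025 rad.
Bracket: H₀ sin φ sin δ + cos φ cos δ sin H₀ = 1.2025×0.83195×-0.23345 + 0.55484×0.97237×0.93296 = -0.233548 + 0.503341 = 0.269793.
Q̄ = (S₀/π) × [bracket] = (1361/π) × 0.269793 = 116.9 W/m².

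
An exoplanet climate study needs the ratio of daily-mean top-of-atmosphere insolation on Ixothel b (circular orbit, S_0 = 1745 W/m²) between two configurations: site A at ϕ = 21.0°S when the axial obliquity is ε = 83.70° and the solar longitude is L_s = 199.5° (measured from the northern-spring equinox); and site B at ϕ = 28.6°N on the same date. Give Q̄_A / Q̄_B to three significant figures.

Q̄_A / Q̄_B ≈ 1.81

— Configuration A (ϕ=-21.0°):
Solar declination: sin δ = sin ε · sin L_s = sin 83.70° × sin 199.5° = -0.33179, so δ = -19.378°.
cos h₀ = −tan(-21.0°) tan(-19.378°) = -0.1350, h₀ = 1.7062 rad.
Bracket: h₀ sin ϕ sin δ + cos ϕ cos δ sin h₀ = 1.7062×-0.35837×-0.33179 + 0.93358×0.94335×0.99084 = 0.202873 + 0.872626 = 1.075499.
Q̄ = (S_0/π) × [bracket] = (1745/π) × 1.075499 = 597.39 W/m².
— Configuration B (ϕ=+28.6°):
cos h₀ = −tan(+28.6°) tan(-19.378°) = 0.1918, h₀ = 1.3778 rad.
Bracket: h₀ sin ϕ sin δ + cos ϕ cos δ sin h₀ = 1.3778×0.47869×-0.33179 + 0.87798×0.94335×0.98144 = -0.218828 + 0.812870 = 0.594042.
Q̄ = (S_0/π) × [bracket] = (1745/π) × 0.594042 = 329.96 W/m².
Ratio Q̄_A / Q̄_B = 597.39 / 329.96 = 1.810.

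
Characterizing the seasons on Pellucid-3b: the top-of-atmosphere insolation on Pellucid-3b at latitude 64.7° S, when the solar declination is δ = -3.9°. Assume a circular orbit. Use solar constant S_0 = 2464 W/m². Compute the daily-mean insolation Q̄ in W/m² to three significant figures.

cos h₀ = −tan(-64.7°) tan(-3.900°) = -0.1442, h₀ = 1.7155 rad.
Bracket: h₀ sin ϕ sin δ + cos ϕ cos δ sin h₀ = 1.7155×-0.90408×-0.06802 + 0.42736×0.99768×0.98955 = 0.105496 + 0.421913 = 0.527409.
Q̄ = (S_0/π) × [bracket] = (2464/π) × 0.527409 = 413.7 W/m².

Q̄ ≈ 414 W/m²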